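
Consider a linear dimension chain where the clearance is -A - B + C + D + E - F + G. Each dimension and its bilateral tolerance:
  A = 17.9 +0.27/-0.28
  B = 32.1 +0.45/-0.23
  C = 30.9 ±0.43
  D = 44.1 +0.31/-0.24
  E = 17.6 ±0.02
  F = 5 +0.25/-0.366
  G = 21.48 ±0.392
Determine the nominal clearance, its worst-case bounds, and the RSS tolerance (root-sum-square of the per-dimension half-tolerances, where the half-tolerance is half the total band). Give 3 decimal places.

Stack each dimension's contribution:
  -A: nom -17.900 → Σnom=-17.900; wc +0.280/-0.270 → slack +0.280/-0.270; half-tol=0.275, Σhalf²=0.075625
  -B: nom -32.100 → Σnom=-50.000; wc +0.230/-0.450 → slack +0.510/-0.720; half-tol=0.340, Σhalf²=0.191225
  +C: nom +30.900 → Σnom=-19.100; wc +0.430/-0.430 → slack +0.940/-1.150; half-tol=0.430, Σhalf²=0.376125
  +D: nom +44.100 → Σnom=25.000; wc +0.310/-0.240 → slack +1.250/-1.390; half-tol=0.275, Σhalf²=0.451750
  +E: nom +17.600 → Σnom=42.600; wc +0.020/-0.020 → slack +1.270/-1.410; half-tol=0.020, Σhalf²=0.452150
  -F: nom -5.000 → Σnom=37.600; wc +0.366/-0.250 → slack +1.636/-1.660; half-tol=0.308, Σhalf²=0.547014
  +G: nom +21.480 → Σnom=59.080; wc +0.392/-0.392 → slack +2.028/-2.052; half-tol=0.392, Σhalf²=0.700678
Nominal = 59.080. Worst-case = [59.080 - 2.052, 59.080 + 2.028] = [57.028, 61.108]. RSS = √0.700678 = 0.837.

nominal=59.080 wc=[57.028,61.108] rss=0.837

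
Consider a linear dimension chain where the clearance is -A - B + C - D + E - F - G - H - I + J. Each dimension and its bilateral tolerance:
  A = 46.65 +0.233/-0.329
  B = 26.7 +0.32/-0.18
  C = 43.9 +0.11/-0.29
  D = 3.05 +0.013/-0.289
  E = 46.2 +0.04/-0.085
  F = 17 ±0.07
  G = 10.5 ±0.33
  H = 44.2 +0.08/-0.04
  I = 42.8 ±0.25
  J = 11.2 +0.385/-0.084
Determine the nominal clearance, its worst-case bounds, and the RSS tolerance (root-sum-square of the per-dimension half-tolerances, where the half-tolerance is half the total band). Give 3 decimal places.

Stack each dimension's contribution:
  -A: nom -46.650 → Σnom=-46.650; wc +0.329/-0.233 → slack +0.329/-0.233; half-tol=0.281, Σhalf²=0.078961
  -B: nom -26.700 → Σnom=-73.350; wc +0.180/-0.320 → slack +0.509/-0.553; half-tol=0.250, Σhalf²=0.141461
  +C: nom +43.900 → Σnom=-29.450; wc +0.110/-0.290 → slack +0.619/-0.843; half-tol=0.200, Σhalf²=0.181461
  -D: nom -3.050 → Σnom=-32.500; wc +0.289/-0.013 → slack +0.908/-0.856; half-tol=0.151, Σhalf²=0.204262
  +E: nom +46.200 → Σnom=13.700; wc +0.040/-0.085 → slack +0.948/-0.941; half-tol=0.062, Σhalf²=0.208168
  -F: nom -17.000 → Σnom=-3.300; wc +0.070/-0.070 → slack +1.018/-1.011; half-tol=0.070, Σhalf²=0.213068
  -G: nom -10.500 → Σnom=-13.800; wc +0.330/-0.330 → slack +1.348/-1.341; half-tol=0.330, Σhalf²=0.321968
  -H: nom -44.200 → Σnom=-58.000; wc +0.040/-0.080 → slack +1.388/-1.421; half-tol=0.060, Σhalf²=0.325568
  -I: nom -42.800 → Σnom=-100.800; wc +0.250/-0.250 → slack +1.638/-1.671; half-tol=0.250, Σhalf²=0.388068
  +J: nom +11.200 → Σnom=-89.600; wc +0.385/-0.084 → slack +2.023/-1.755; half-tol=0.235, Σhalf²=0.443058
Nominal = -89.600. Worst-case = [-89.600 - 1.755, -89.600 + 2.023] = [-91.355, -87.577]. RSS = √0.443058 = 0.666.

nominal=-89.600 wc=[-91.355,-87.577] rss=0.666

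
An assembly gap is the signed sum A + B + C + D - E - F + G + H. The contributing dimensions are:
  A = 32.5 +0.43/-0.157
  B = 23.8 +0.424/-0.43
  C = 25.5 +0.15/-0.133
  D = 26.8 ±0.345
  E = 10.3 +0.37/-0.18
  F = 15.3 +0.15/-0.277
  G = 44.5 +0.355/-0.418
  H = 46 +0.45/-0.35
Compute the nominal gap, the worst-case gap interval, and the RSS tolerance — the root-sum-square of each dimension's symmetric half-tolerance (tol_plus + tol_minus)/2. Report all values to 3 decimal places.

nominal=173.500 wc=[171.147,176.111] rss=0.915

Stack each dimension's contribution:
  +A: nom +32.500 → Σnom=32.500; wc +0.430/-0.157 → slack +0.430/-0.157; half-tol=0.293, Σhalf²=0.086142
  +B: nom +23.800 → Σnom=56.300; wc +0.424/-0.430 → slack +0.854/-0.587; half-tol=0.427, Σhalf²=0.268471
  +C: nom +25.500 → Σnom=81.800; wc +0.150/-0.133 → slack +1.004/-0.720; half-tol=0.142, Σhalf²=0.288494
  +D: nom +26.800 → Σnom=108.600; wc +0.345/-0.345 → slack +1.349/-1.065; half-tol=0.345, Σhalf²=0.407519
  -E: nom -10.300 → Σnom=98.300; wc +0.180/-0.370 → slack +1.529/-1.435; half-tol=0.275, Σhalf²=0.483144
  -F: nom -15.300 → Σnom=83.000; wc +0.277/-0.150 → slack +1.806/-1.585; half-tol=0.214, Σhalf²=0.528726
  +G: nom +44.500 → Σnom=127.500; wc +0.355/-0.418 → slack +2.161/-2.003; half-tol=0.386, Σhalf²=0.678108
  +H: nom +46.000 → Σnom=173.500; wc +0.450/-0.350 → slack +2.611/-2.353; half-tol=0.400, Σhalf²=0.838108
Nominal = 173.500. Worst-case = [173.500 - 2.353, 173.500 + 2.611] = [171.147, 176.111]. RSS = √0.838108 = 0.915.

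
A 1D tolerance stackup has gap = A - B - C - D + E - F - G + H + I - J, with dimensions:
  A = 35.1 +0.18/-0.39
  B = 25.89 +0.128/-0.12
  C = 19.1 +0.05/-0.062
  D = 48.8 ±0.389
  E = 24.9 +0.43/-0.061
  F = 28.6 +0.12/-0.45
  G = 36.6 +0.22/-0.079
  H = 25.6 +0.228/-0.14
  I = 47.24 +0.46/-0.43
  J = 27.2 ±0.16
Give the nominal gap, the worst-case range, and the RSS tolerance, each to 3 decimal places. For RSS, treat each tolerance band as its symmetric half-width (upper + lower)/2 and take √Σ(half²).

nominal=-53.350 wc=[-55.438,-50.792] rss=0.820

Stack each dimension's contribution:
  +A: nom +35.100 → Σnom=35.100; wc +0.180/-0.390 → slack +0.180/-0.390; half-tol=0.285, Σhalf²=0.081225
  -B: nom -25.890 → Σnom=9.210; wc +0.120/-0.128 → slack +0.300/-0.518; half-tol=0.124, Σhalf²=0.096601
  -C: nom -19.100 → Σnom=-9.890; wc +0.062/-0.050 → slack +0.362/-0.568; half-tol=0.056, Σhalf²=0.099737
  -D: nom -48.800 → Σnom=-58.690; wc +0.389/-0.389 → slack +0.751/-0.957; half-tol=0.389, Σhalf²=0.251058
  +E: nom +24.900 → Σnom=-33.790; wc +0.430/-0.061 → slack +1.181/-1.018; half-tol=0.245, Σhalf²=0.311328
  -F: nom -28.600 → Σnom=-62.390; wc +0.450/-0.120 → slack +1.631/-1.138; half-tol=0.285, Σhalf²=0.392553
  -G: nom -36.600 → Σnom=-98.990; wc +0.079/-0.220 → slack +1.710/-1.358; half-tol=0.149, Σhalf²=0.414903
  +H: nom +25.600 → Σnom=-73.390; wc +0.228/-0.140 → slack +1.938/-1.498; half-tol=0.184, Σhalf²=0.448759
  +I: nom +47.240 → Σnom=-26.150; wc +0.460/-0.430 → slack +2.398/-1.928; half-tol=0.445, Σhalf²=0.646784
  -J: nom -27.200 → Σnom=-53.350; wc +0.160/-0.160 → slack +2.558/-2.088; half-tol=0.160, Σhalf²=0.672384
Nominal = -53.350. Worst-case = [-53.350 - 2.088, -53.350 + 2.558] = [-55.438, -50.792]. RSS = √0.672384 = 0.820.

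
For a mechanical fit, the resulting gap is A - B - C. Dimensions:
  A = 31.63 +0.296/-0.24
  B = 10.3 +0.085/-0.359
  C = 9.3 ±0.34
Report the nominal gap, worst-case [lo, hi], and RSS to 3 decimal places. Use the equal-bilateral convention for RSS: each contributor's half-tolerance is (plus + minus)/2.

nominal=12.030 wc=[11.365,13.025] rss=0.487

Stack each dimension's contribution:
  +A: nom +31.630 → Σnom=31.630; wc +0.296/-0.240 → slack +0.296/-0.240; half-tol=0.268, Σhalf²=0.071824
  -B: nom -10.300 → Σnom=21.330; wc +0.359/-0.085 → slack +0.655/-0.325; half-tol=0.222, Σhalf²=0.121108
  -C: nom -9.300 → Σnom=12.030; wc +0.340/-0.340 → slack +0.995/-0.665; half-tol=0.340, Σhalf²=0.236708
Nominal = 12.030. Worst-case = [12.030 - 0.665, 12.030 + 0.995] = [11.365, 13.025]. RSS = √0.236708 = 0.487.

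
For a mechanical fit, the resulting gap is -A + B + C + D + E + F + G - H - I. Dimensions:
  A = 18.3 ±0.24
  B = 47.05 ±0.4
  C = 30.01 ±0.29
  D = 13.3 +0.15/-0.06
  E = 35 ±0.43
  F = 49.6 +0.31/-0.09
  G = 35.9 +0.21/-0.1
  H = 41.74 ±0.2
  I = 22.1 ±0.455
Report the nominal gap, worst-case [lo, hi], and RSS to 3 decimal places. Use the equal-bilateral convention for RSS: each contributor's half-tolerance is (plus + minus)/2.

Stack each dimension's contribution:
  -A: nom -18.300 → Σnom=-18.300; wc +0.240/-0.240 → slack +0.240/-0.240; half-tol=0.240, Σhalf²=0.057600
  +B: nom +47.050 → Σnom=28.750; wc +0.400/-0.400 → slack +0.640/-0.640; half-tol=0.400, Σhalf²=0.217600
  +C: nom +30.010 → Σnom=58.760; wc +0.290/-0.290 → slack +0.930/-0.930; half-tol=0.290, Σhalf²=0.301700
  +D: nom +13.300 → Σnom=72.060; wc +0.150/-0.060 → slack +1.080/-0.990; half-tol=0.105, Σhalf²=0.312725
  +E: nom +35.000 → Σnom=107.060; wc +0.430/-0.430 → slack +1.510/-1.420; half-tol=0.430, Σhalf²=0.497625
  +F: nom +49.600 → Σnom=156.660; wc +0.310/-0.090 → slack +1.820/-1.510; half-tol=0.200, Σhalf²=0.537625
  +G: nom +35.900 → Σnom=192.560; wc +0.210/-0.100 → slack +2.030/-1.610; half-tol=0.155, Σhalf²=0.561650
  -H: nom -41.740 → Σnom=150.820; wc +0.200/-0.200 → slack +2.230/-1.810; half-tol=0.200, Σhalf²=0.601650
  -I: nom -22.100 → Σnom=128.720; wc +0.455/-0.455 → slack +2.685/-2.265; half-tol=0.455, Σhalf²=0.808675
Nominal = 128.720. Worst-case = [128.720 - 2.265, 128.720 + 2.685] = [126.455, 131.405]. RSS = √0.808675 = 0.899.

nominal=128.720 wc=[126.455,131.405] rss=0.899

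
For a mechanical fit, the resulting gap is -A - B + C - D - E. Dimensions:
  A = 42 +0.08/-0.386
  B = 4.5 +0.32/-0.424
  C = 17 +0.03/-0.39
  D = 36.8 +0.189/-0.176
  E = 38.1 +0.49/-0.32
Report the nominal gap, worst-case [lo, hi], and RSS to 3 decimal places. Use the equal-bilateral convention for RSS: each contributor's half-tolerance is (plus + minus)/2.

nominal=-104.400 wc=[-105.869,-103.064] rss=0.659

Stack each dimension's contribution:
  -A: nom -42.000 → Σnom=-42.000; wc +0.386/-0.080 → slack +0.386/-0.080; half-tol=0.233, Σhalf²=0.054289
  -B: nom -4.500 → Σnom=-46.500; wc +0.424/-0.320 → slack +0.810/-0.400; half-tol=0.372, Σhalf²=0.192673
  +C: nom +17.000 → Σnom=-29.500; wc +0.030/-0.390 → slack +0.840/-0.790; half-tol=0.210, Σhalf²=0.236773
  -D: nom -36.800 → Σnom=-66.300; wc +0.176/-0.189 → slack +1.016/-0.979; half-tol=0.182, Σhalf²=0.270079
  -E: nom -38.100 → Σnom=-104.400; wc +0.320/-0.490 → slack +1.336/-1.469; half-tol=0.405, Σhalf²=0.434104
Nominal = -104.400. Worst-case = [-104.400 - 1.469, -104.400 + 1.336] = [-105.869, -103.064]. RSS = √0.434104 = 0.659.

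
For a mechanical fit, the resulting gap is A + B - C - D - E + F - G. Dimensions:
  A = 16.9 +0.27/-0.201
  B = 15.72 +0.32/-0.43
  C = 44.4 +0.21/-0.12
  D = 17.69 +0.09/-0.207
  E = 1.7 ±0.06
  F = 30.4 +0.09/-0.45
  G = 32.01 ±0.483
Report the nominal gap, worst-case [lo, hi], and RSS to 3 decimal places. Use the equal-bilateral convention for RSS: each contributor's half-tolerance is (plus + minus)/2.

Stack each dimension's contribution:
  +A: nom +16.900 → Σnom=16.900; wc +0.270/-0.201 → slack +0.270/-0.201; half-tol=0.236, Σhalf²=0.055460
  +B: nom +15.720 → Σnom=32.620; wc +0.320/-0.430 → slack +0.590/-0.631; half-tol=0.375, Σhalf²=0.196085
  -C: nom -44.400 → Σnom=-11.780; wc +0.120/-0.210 → slack +0.710/-0.841; half-tol=0.165, Σhalf²=0.223310
  -D: nom -17.690 → Σnom=-29.470; wc +0.207/-0.090 → slack +0.917/-0.931; half-tol=0.148, Σhalf²=0.245363
  -E: nom -1.700 → Σnom=-31.170; wc +0.060/-0.060 → slack +0.977/-0.991; half-tol=0.060, Σhalf²=0.248963
  +F: nom +30.400 → Σnom=-0.770; wc +0.090/-0.450 → slack +1.067/-1.441; half-tol=0.270, Σhalf²=0.321862
  -G: nom -32.010 → Σnom=-32.780; wc +0.483/-0.483 → slack +1.550/-1.924; half-tol=0.483, Σhalf²=0.555152
Nominal = -32.780. Worst-case = [-32.780 - 1.924, -32.780 + 1.550] = [-34.704, -31.230]. RSS = √0.555152 = 0.745.

nominal=-32.780 wc=[-34.704,-31.230] rss=0.745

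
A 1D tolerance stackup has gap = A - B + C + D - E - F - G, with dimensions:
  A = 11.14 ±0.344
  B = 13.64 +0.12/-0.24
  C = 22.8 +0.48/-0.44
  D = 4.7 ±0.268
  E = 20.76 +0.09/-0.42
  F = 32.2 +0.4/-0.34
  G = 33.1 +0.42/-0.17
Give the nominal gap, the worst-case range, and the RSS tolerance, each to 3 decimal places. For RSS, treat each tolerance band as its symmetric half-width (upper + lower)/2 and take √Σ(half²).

nominal=-61.060 wc=[-63.142,-58.798] rss=0.850

Stack each dimension's contribution:
  +A: nom +11.140 → Σnom=11.140; wc +0.344/-0.344 → slack +0.344/-0.344; half-tol=0.344, Σhalf²=0.118336
  -B: nom -13.640 → Σnom=-2.500; wc +0.240/-0.120 → slack +0.584/-0.464; half-tol=0.180, Σhalf²=0.150736
  +C: nom +22.800 → Σnom=20.300; wc +0.480/-0.440 → slack +1.064/-0.904; half-tol=0.460, Σhalf²=0.362336
  +D: nom +4.700 → Σnom=25.000; wc +0.268/-0.268 → slack +1.332/-1.172; half-tol=0.268, Σhalf²=0.434160
  -E: nom -20.760 → Σnom=4.240; wc +0.420/-0.090 → slack +1.752/-1.262; half-tol=0.255, Σhalf²=0.499185
  -F: nom -32.200 → Σnom=-27.960; wc +0.340/-0.400 → slack +2.092/-1.662; half-tol=0.370, Σhalf²=0.636085
  -G: nom -33.100 → Σnom=-61.060; wc +0.170/-0.420 → slack +2.262/-2.082; half-tol=0.295, Σhalf²=0.723110
Nominal = -61.060. Worst-case = [-61.060 - 2.082, -61.060 + 2.262] = [-63.142, -58.798]. RSS = √0.723110 = 0.850.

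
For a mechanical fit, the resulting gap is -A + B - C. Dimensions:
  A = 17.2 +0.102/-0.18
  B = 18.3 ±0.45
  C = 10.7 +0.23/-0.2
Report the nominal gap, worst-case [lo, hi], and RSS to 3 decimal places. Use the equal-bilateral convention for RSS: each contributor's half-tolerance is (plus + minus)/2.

Stack each dimension's contribution:
  -A: nom -17.200 → Σnom=-17.200; wc +0.180/-0.102 → slack +0.180/-0.102; half-tol=0.141, Σhalf²=0.019881
  +B: nom +18.300 → Σnom=1.100; wc +0.450/-0.450 → slack +0.630/-0.552; half-tol=0.450, Σhalf²=0.222381
  -C: nom -10.700 → Σnom=-9.600; wc +0.200/-0.230 → slack +0.830/-0.782; half-tol=0.215, Σhalf²=0.268606
Nominal = -9.600. Worst-case = [-9.600 - 0.782, -9.600 + 0.830] = [-10.382, -8.770]. RSS = √0.268606 = 0.518.

nominal=-9.600 wc=[-10.382,-8.770] rss=0.518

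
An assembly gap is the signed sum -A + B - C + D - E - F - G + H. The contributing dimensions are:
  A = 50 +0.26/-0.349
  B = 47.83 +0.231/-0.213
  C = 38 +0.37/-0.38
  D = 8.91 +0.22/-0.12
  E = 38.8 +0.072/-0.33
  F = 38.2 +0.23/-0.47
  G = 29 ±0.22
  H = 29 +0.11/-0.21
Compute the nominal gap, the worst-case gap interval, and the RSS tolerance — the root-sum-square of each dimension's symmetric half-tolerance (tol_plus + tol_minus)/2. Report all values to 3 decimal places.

Stack each dimension's contribution:
  -A: nom -50.000 → Σnom=-50.000; wc +0.349/-0.260 → slack +0.349/-0.260; half-tol=0.304, Σhalf²=0.092720
  +B: nom +47.830 → Σnom=-2.170; wc +0.231/-0.213 → slack +0.580/-0.473; half-tol=0.222, Σhalf²=0.142004
  -C: nom -38.000 → Σnom=-40.170; wc +0.380/-0.370 → slack +0.960/-0.843; half-tol=0.375, Σhalf²=0.282629
  +D: nom +8.910 → Σnom=-31.260; wc +0.220/-0.120 → slack +1.180/-0.963; half-tol=0.170, Σhalf²=0.311529
  -E: nom -38.800 → Σnom=-70.060; wc +0.330/-0.072 → slack +1.510/-1.035; half-tol=0.201, Σhalf²=0.351930
  -F: nom -38.200 → Σnom=-108.260; wc +0.470/-0.230 → slack +1.980/-1.265; half-tol=0.350, Σhalf²=0.474430
  -G: nom -29.000 → Σnom=-137.260; wc +0.220/-0.220 → slack +2.200/-1.485; half-tol=0.220, Σhalf²=0.522830
  +H: nom +29.000 → Σnom=-108.260; wc +0.110/-0.210 → slack +2.310/-1.695; half-tol=0.160, Σhalf²=0.548430
Nominal = -108.260. Worst-case = [-108.260 - 1.695, -108.260 + 2.310] = [-109.955, -105.950]. RSS = √0.548430 = 0.741.

nominal=-108.260 wc=[-109.955,-105.950] rss=0.741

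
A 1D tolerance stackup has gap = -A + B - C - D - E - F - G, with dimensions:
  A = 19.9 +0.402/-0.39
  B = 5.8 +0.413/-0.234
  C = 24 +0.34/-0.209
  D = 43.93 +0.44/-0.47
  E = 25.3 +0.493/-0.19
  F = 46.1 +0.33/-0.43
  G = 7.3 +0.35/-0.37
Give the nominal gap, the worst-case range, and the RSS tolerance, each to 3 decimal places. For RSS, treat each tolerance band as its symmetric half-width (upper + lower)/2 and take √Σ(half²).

Stack each dimension's contribution:
  -A: nom -19.900 → Σnom=-19.900; wc +0.390/-0.402 → slack +0.390/-0.402; half-tol=0.396, Σhalf²=0.156816
  +B: nom +5.800 → Σnom=-14.100; wc +0.413/-0.234 → slack +0.803/-0.636; half-tol=0.324, Σhalf²=0.261468
  -C: nom -24.000 → Σnom=-38.100; wc +0.209/-0.340 → slack +1.012/-0.976; half-tol=0.275, Σhalf²=0.336819
  -D: nom -43.930 → Σnom=-82.030; wc +0.470/-0.440 → slack +1.482/-1.416; half-tol=0.455, Σhalf²=0.543843
  -E: nom -25.300 → Σnom=-107.330; wc +0.190/-0.493 → slack +1.672/-1.909; half-tol=0.342, Σhalf²=0.660466
  -F: nom -46.100 → Σnom=-153.430; wc +0.430/-0.330 → slack +2.102/-2.239; half-tol=0.380, Σhalf²=0.804866
  -G: nom -7.300 → Σnom=-160.730; wc +0.370/-0.350 → slack +2.472/-2.589; half-tol=0.360, Σhalf²=0.934466
Nominal = -160.730. Worst-case = [-160.730 - 2.589, -160.730 + 2.472] = [-163.319, -158.258]. RSS = √0.934466 = 0.967.

nominal=-160.730 wc=[-163.319,-158.258] rss=0.967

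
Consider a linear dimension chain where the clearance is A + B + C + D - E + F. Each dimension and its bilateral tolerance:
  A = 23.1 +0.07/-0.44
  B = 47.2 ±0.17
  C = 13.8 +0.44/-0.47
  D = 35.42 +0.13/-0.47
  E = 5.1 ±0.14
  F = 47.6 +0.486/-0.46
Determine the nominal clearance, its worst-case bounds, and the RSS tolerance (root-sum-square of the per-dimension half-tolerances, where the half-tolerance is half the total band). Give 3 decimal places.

Stack each dimension's contribution:
  +A: nom +23.100 → Σnom=23.100; wc +0.070/-0.440 → slack +0.070/-0.440; half-tol=0.255, Σhalf²=0.065025
  +B: nom +47.200 → Σnom=70.300; wc +0.170/-0.170 → slack +0.240/-0.610; half-tol=0.170, Σhalf²=0.093925
  +C: nom +13.800 → Σnom=84.100; wc +0.440/-0.470 → slack +0.680/-1.080; half-tol=0.455, Σhalf²=0.300950
  +D: nom +35.420 → Σnom=119.520; wc +0.130/-0.470 → slack +0.810/-1.550; half-tol=0.300, Σhalf²=0.390950
  -E: nom -5.100 → Σnom=114.420; wc +0.140/-0.140 → slack +0.950/-1.690; half-tol=0.140, Σhalf²=0.410550
  +F: nom +47.600 → Σnom=162.020; wc +0.486/-0.460 → slack +1.436/-2.150; half-tol=0.473, Σhalf²=0.634279
Nominal = 162.020. Worst-case = [162.020 - 2.150, 162.020 + 1.436] = [159.870, 163.456]. RSS = √0.634279 = 0.796.

nominal=162.020 wc=[159.870,163.456] rss=0.796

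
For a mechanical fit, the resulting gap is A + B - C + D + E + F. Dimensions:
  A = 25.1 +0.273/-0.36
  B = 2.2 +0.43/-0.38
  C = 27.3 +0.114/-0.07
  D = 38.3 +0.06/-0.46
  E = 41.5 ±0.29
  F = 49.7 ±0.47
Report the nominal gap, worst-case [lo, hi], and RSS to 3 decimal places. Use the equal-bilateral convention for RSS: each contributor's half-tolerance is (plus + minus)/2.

Stack each dimension's contribution:
  +A: nom +25.100 → Σnom=25.100; wc +0.273/-0.360 → slack +0.273/-0.360; half-tol=0.317, Σhalf²=0.100172
  +B: nom +2.200 → Σnom=27.300; wc +0.430/-0.380 → slack +0.703/-0.740; half-tol=0.405, Σhalf²=0.264197
  -C: nom -27.300 → Σnom=0.000; wc +0.070/-0.114 → slack +0.773/-0.854; half-tol=0.092, Σhalf²=0.272661
  +D: nom +38.300 → Σnom=38.300; wc +0.060/-0.460 → slack +0.833/-1.314; half-tol=0.260, Σhalf²=0.340261
  +E: nom +41.500 → Σnom=79.800; wc +0.290/-0.290 → slack +1.123/-1.604; half-tol=0.290, Σhalf²=0.424361
  +F: nom +49.700 → Σnom=129.500; wc +0.470/-0.470 → slack +1.593/-2.074; half-tol=0.470, Σhalf²=0.645261
Nominal = 129.500. Worst-case = [129.500 - 2.074, 129.500 + 1.593] = [127.426, 131.093]. RSS = √0.645261 = 0.803.

nominal=129.500 wc=[127.426,131.093] rss=0.803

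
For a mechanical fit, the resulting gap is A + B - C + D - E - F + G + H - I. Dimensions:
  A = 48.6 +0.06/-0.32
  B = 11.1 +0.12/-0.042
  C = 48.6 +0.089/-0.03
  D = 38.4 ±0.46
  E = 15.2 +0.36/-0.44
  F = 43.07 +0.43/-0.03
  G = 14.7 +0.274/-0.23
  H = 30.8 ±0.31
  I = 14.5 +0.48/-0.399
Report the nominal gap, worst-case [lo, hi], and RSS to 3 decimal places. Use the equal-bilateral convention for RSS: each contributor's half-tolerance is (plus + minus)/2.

Stack each dimension's contribution:
  +A: nom +48.600 → Σnom=48.600; wc +0.060/-0.320 → slack +0.060/-0.320; half-tol=0.190, Σhalf²=0.036100
  +B: nom +11.100 → Σnom=59.700; wc +0.120/-0.042 → slack +0.180/-0.362; half-tol=0.081, Σhalf²=0.042661
  -C: nom -48.600 → Σnom=11.100; wc +0.030/-0.089 → slack +0.210/-0.451; half-tol=0.059, Σhalf²=0.046201
  +D: nom +38.400 → Σnom=49.500; wc +0.460/-0.460 → slack +0.670/-0.911; half-tol=0.460, Σhalf²=0.257801
  -E: nom -15.200 → Σnom=34.300; wc +0.440/-0.360 → slack +1.110/-1.271; half-tol=0.400, Σhalf²=0.417801
  -F: nom -43.070 → Σnom=-8.770; wc +0.030/-0.430 → slack +1.140/-1.701; half-tol=0.230, Σhalf²=0.470701
  +G: nom +14.700 → Σnom=5.930; wc +0.274/-0.230 → slack +1.414/-1.931; half-tol=0.252, Σhalf²=0.534205
  +H: nom +30.800 → Σnom=36.730; wc +0.310/-0.310 → slack +1.724/-2.241; half-tol=0.310, Σhalf²=0.630305
  -I: nom -14.500 → Σnom=22.230; wc +0.399/-0.480 → slack +2.123/-2.721; half-tol=0.440, Σhalf²=0.823466
Nominal = 22.230. Worst-case = [22.230 - 2.721, 22.230 + 2.123] = [19.509, 24.353]. RSS = √0.823466 = 0.907.

nominal=22.230 wc=[19.509,24.353] rss=0.907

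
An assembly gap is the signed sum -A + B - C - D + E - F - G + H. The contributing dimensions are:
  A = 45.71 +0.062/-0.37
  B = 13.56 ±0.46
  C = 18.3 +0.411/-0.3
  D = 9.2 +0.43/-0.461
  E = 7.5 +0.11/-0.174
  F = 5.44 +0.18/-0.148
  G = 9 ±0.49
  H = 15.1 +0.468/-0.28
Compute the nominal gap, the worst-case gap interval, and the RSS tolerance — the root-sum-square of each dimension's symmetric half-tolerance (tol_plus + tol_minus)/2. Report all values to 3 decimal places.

Stack each dimension's contribution:
  -A: nom -45.710 → Σnom=-45.710; wc +0.370/-0.062 → slack +0.370/-0.062; half-tol=0.216, Σhalf²=0.046656
  +B: nom +13.560 → Σnom=-32.150; wc +0.460/-0.460 → slack +0.830/-0.522; half-tol=0.460, Σhalf²=0.258256
  -C: nom -18.300 → Σnom=-50.450; wc +0.300/-0.411 → slack +1.130/-0.933; half-tol=0.355, Σhalf²=0.384636
  -D: nom -9.200 → Σnom=-59.650; wc +0.461/-0.430 → slack +1.591/-1.363; half-tol=0.446, Σhalf²=0.583106
  +E: nom +7.500 → Σnom=-52.150; wc +0.110/-0.174 → slack +1.701/-1.537; half-tol=0.142, Σhalf²=0.603270
  -F: nom -5.440 → Σnom=-57.590; wc +0.148/-0.180 → slack +1.849/-1.717; half-tol=0.164, Σhalf²=0.630166
  -G: nom -9.000 → Σnom=-66.590; wc +0.490/-0.490 → slack +2.339/-2.207; half-tol=0.490, Σhalf²=0.870266
  +H: nom +15.100 → Σnom=-51.490; wc +0.468/-0.280 → slack +2.807/-2.487; half-tol=0.374, Σhalf²=1.010142
Nominal = -51.490. Worst-case = [-51.490 - 2.487, -51.490 + 2.807] = [-53.977, -48.683]. RSS = √1.010142 = 1.005.

nominal=-51.490 wc=[-53.977,-48.683] rss=1.005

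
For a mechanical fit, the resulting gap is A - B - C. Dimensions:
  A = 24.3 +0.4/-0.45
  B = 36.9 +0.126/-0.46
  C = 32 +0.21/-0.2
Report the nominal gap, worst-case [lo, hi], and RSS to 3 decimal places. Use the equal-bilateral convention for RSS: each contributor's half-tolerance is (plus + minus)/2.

Stack each dimension's contribution:
  +A: nom +24.300 → Σnom=24.300; wc +0.400/-0.450 → slack +0.400/-0.450; half-tol=0.425, Σhalf²=0.180625
  -B: nom -36.900 → Σnom=-12.600; wc +0.460/-0.126 → slack +0.860/-0.576; half-tol=0.293, Σhalf²=0.266474
  -C: nom -32.000 → Σnom=-44.600; wc +0.200/-0.210 → slack +1.060/-0.786; half-tol=0.205, Σhalf²=0.308499
Nominal = -44.600. Worst-case = [-44.600 - 0.786, -44.600 + 1.060] = [-45.386, -43.540]. RSS = √0.308499 = 0.555.

nominal=-44.600 wc=[-45.386,-43.540] rss=0.555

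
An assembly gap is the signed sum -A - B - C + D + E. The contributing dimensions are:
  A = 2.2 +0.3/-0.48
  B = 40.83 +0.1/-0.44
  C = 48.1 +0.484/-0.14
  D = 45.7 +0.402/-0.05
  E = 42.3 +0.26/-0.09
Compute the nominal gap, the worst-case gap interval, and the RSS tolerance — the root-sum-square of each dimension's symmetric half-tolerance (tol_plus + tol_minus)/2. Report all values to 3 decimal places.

Stack each dimension's contribution:
  -A: nom -2.200 → Σnom=-2.200; wc +0.480/-0.300 → slack +0.480/-0.300; half-tol=0.390, Σhalf²=0.152100
  -B: nom -40.830 → Σnom=-43.030; wc +0.440/-0.100 → slack +0.920/-0.400; half-tol=0.270, Σhalf²=0.225000
  -C: nom -48.100 → Σnom=-91.130; wc +0.140/-0.484 → slack +1.060/-0.884; half-tol=0.312, Σhalf²=0.322344
  +D: nom +45.700 → Σnom=-45.430; wc +0.402/-0.050 → slack +1.462/-0.934; half-tol=0.226, Σhalf²=0.373420
  +E: nom +42.300 → Σnom=-3.130; wc +0.260/-0.090 → slack +1.722/-1.024; half-tol=0.175, Σhalf²=0.404045
Nominal = -3.130. Worst-case = [-3.130 - 1.024, -3.130 + 1.722] = [-4.154, -1.408]. RSS = √0.404045 = 0.636.

nominal=-3.130 wc=[-4.154,-1.408] rss=0.636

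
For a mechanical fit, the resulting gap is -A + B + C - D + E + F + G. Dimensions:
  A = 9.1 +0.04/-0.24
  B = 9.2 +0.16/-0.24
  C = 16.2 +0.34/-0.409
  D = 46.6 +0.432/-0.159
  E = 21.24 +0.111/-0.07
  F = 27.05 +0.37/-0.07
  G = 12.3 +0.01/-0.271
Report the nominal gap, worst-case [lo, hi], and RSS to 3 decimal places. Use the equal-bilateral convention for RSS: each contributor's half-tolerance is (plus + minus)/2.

Stack each dimension's contribution:
  -A: nom -9.100 → Σnom=-9.100; wc +0.240/-0.040 → slack +0.240/-0.040; half-tol=0.140, Σhalf²=0.019600
  +B: nom +9.200 → Σnom=0.100; wc +0.160/-0.240 → slack +0.400/-0.280; half-tol=0.200, Σhalf²=0.059600
  +C: nom +16.200 → Σnom=16.300; wc +0.340/-0.409 → slack +0.740/-0.689; half-tol=0.374, Σhalf²=0.199850
  -D: nom -46.600 → Σnom=-30.300; wc +0.159/-0.432 → slack +0.899/-1.121; half-tol=0.295, Σhalf²=0.287170
  +E: nom +21.240 → Σnom=-9.060; wc +0.111/-0.070 → slack +1.010/-1.191; half-tol=0.090, Σhalf²=0.295361
  +F: nom +27.050 → Σnom=17.990; wc +0.370/-0.070 → slack +1.380/-1.261; half-tol=0.220, Σhalf²=0.343761
  +G: nom +12.300 → Σnom=30.290; wc +0.010/-0.271 → slack +1.390/-1.532; half-tol=0.141, Σhalf²=0.363501
Nominal = 30.290. Worst-case = [30.290 - 1.532, 30.290 + 1.390] = [28.758, 31.680]. RSS = √0.363501 = 0.603.

nominal=30.290 wc=[28.758,31.680] rss=0.603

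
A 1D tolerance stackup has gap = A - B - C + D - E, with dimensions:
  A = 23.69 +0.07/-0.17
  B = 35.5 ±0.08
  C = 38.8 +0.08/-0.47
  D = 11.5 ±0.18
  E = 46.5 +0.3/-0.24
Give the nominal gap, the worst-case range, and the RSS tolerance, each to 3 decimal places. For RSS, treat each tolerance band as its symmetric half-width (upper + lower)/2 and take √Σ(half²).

nominal=-85.610 wc=[-86.420,-84.570] rss=0.449

Stack each dimension's contribution:
  +A: nom +23.690 → Σnom=23.690; wc +0.070/-0.170 → slack +0.070/-0.170; half-tol=0.120, Σhalf²=0.014400
  -B: nom -35.500 → Σnom=-11.810; wc +0.080/-0.080 → slack +0.150/-0.250; half-tol=0.080, Σhalf²=0.020800
  -C: nom -38.800 → Σnom=-50.610; wc +0.470/-0.080 → slack +0.620/-0.330; half-tol=0.275, Σhalf²=0.096425
  +D: nom +11.500 → Σnom=-39.110; wc +0.180/-0.180 → slack +0.800/-0.510; half-tol=0.180, Σhalf²=0.128825
  -E: nom -46.500 → Σnom=-85.610; wc +0.240/-0.300 → slack +1.040/-0.810; half-tol=0.270, Σhalf²=0.201725
Nominal = -85.610. Worst-case = [-85.610 - 0.810, -85.610 + 1.040] = [-86.420, -84.570]. RSS = √0.201725 = 0.449.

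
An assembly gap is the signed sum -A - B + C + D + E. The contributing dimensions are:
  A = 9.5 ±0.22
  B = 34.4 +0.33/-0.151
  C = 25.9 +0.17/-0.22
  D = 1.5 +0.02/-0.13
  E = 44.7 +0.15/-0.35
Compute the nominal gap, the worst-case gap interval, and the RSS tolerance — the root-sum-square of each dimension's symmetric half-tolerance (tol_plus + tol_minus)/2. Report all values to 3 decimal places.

Stack each dimension's contribution:
  -A: nom -9.500 → Σnom=-9.500; wc +0.220/-0.220 → slack +0.220/-0.220; half-tol=0.220, Σhalf²=0.048400
  -B: nom -34.400 → Σnom=-43.900; wc +0.151/-0.330 → slack +0.371/-0.550; half-tol=0.240, Σhalf²=0.106240
  +C: nom +25.900 → Σnom=-18.000; wc +0.170/-0.220 → slack +0.541/-0.770; half-tol=0.195, Σhalf²=0.144265
  +D: nom +1.500 → Σnom=-16.500; wc +0.020/-0.130 → slack +0.561/-0.900; half-tol=0.075, Σhalf²=0.149890
  +E: nom +44.700 → Σnom=28.200; wc +0.150/-0.350 → slack +0.711/-1.250; half-tol=0.250, Σhalf²=0.212390
Nominal = 28.200. Worst-case = [28.200 - 1.250, 28.200 + 0.711] = [26.950, 28.911]. RSS = √0.212390 = 0.461.

nominal=28.200 wc=[26.950,28.911] rss=0.461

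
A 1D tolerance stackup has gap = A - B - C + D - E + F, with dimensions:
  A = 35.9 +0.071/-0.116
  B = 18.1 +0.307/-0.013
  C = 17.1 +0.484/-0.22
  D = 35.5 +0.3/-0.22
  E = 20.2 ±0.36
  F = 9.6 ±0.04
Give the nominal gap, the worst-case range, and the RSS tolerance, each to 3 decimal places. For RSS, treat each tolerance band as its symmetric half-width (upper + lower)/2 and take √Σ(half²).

Stack each dimension's contribution:
  +A: nom +35.900 → Σnom=35.900; wc +0.071/-0.116 → slack +0.071/-0.116; half-tol=0.093, Σhalf²=0.008742
  -B: nom -18.100 → Σnom=17.800; wc +0.013/-0.307 → slack +0.084/-0.423; half-tol=0.160, Σhalf²=0.034342
  -C: nom -17.100 → Σnom=0.700; wc +0.220/-0.484 → slack +0.304/-0.907; half-tol=0.352, Σhalf²=0.158246
  +D: nom +35.500 → Σnom=36.200; wc +0.300/-0.220 → slack +0.604/-1.127; half-tol=0.260, Σhalf²=0.225846
  -E: nom -20.200 → Σnom=16.000; wc +0.360/-0.360 → slack +0.964/-1.487; half-tol=0.360, Σhalf²=0.355446
  +F: nom +9.600 → Σnom=25.600; wc +0.040/-0.040 → slack +1.004/-1.527; half-tol=0.040, Σhalf²=0.357046
Nominal = 25.600. Worst-case = [25.600 - 1.527, 25.600 + 1.004] = [24.073, 26.604]. RSS = √0.357046 = 0.598.

nominal=25.600 wc=[24.073,26.604] rss=0.598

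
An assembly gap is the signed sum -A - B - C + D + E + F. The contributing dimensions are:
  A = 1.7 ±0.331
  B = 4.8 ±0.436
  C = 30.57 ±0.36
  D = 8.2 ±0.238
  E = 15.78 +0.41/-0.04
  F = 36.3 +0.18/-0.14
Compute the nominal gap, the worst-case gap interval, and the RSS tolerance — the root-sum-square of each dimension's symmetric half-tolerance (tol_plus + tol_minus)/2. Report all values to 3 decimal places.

nominal=23.210 wc=[21.665,25.165] rss=0.750

Stack each dimension's contribution:
  -A: nom -1.700 → Σnom=-1.700; wc +0.331/-0.331 → slack +0.331/-0.331; half-tol=0.331, Σhalf²=0.109561
  -B: nom -4.800 → Σnom=-6.500; wc +0.436/-0.436 → slack +0.767/-0.767; half-tol=0.436, Σhalf²=0.299657
  -C: nom -30.570 → Σnom=-37.070; wc +0.360/-0.360 → slack +1.127/-1.127; half-tol=0.360, Σhalf²=0.429257
  +D: nom +8.200 → Σnom=-28.870; wc +0.238/-0.238 → slack +1.365/-1.365; half-tol=0.238, Σhalf²=0.485901
  +E: nom +15.780 → Σnom=-13.090; wc +0.410/-0.040 → slack +1.775/-1.405; half-tol=0.225, Σhalf²=0.536526
  +F: nom +36.300 → Σnom=23.210; wc +0.180/-0.140 → slack +1.955/-1.545; half-tol=0.160, Σhalf²=0.562126
Nominal = 23.210. Worst-case = [23.210 - 1.545, 23.210 + 1.955] = [21.665, 25.165]. RSS = √0.562126 = 0.750.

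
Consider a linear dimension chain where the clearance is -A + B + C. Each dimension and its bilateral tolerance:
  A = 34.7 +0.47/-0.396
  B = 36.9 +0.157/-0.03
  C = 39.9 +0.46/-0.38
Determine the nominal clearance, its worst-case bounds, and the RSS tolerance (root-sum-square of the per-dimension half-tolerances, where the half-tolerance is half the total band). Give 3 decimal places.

Stack each dimension's contribution:
  -A: nom -34.700 → Σnom=-34.700; wc +0.396/-0.470 → slack +0.396/-0.470; half-tol=0.433, Σhalf²=0.187489
  +B: nom +36.900 → Σnom=2.200; wc +0.157/-0.030 → slack +0.553/-0.500; half-tol=0.093, Σhalf²=0.196231
  +C: nom +39.900 → Σnom=42.100; wc +0.460/-0.380 → slack +1.013/-0.880; half-tol=0.420, Σhalf²=0.372631
Nominal = 42.100. Worst-case = [42.100 - 0.880, 42.100 + 1.013] = [41.220, 43.113]. RSS = √0.372631 = 0.610.

nominal=42.100 wc=[41.220,43.113] rss=0.610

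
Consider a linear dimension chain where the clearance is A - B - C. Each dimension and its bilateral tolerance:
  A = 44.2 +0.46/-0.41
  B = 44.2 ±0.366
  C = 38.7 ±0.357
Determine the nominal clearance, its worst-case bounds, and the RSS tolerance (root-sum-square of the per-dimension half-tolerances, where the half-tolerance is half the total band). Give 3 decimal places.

Stack each dimension's contribution:
  +A: nom +44.200 → Σnom=44.200; wc +0.460/-0.410 → slack +0.460/-0.410; half-tol=0.435, Σhalf²=0.189225
  -B: nom -44.200 → Σnom=0.000; wc +0.366/-0.366 → slack +0.826/-0.776; half-tol=0.366, Σhalf²=0.323181
  -C: nom -38.700 → Σnom=-38.700; wc +0.357/-0.357 → slack +1.183/-1.133; half-tol=0.357, Σhalf²=0.450630
Nominal = -38.700. Worst-case = [-38.700 - 1.133, -38.700 + 1.183] = [-39.833, -37.517]. RSS = √0.450630 = 0.671.

nominal=-38.700 wc=[-39.833,-37.517] rss=0.671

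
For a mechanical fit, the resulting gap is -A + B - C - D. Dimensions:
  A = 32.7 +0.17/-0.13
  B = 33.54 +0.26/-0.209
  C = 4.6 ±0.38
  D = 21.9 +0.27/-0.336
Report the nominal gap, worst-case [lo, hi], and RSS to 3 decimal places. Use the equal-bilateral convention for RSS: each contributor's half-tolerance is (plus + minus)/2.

nominal=-25.660 wc=[-26.689,-24.554] rss=0.560

Stack each dimension's contribution:
  -A: nom -32.700 → Σnom=-32.700; wc +0.130/-0.170 → slack +0.130/-0.170; half-tol=0.150, Σhalf²=0.022500
  +B: nom +33.540 → Σnom=0.840; wc +0.260/-0.209 → slack +0.390/-0.379; half-tol=0.234, Σhalf²=0.077490
  -C: nom -4.600 → Σnom=-3.760; wc +0.380/-0.380 → slack +0.770/-0.759; half-tol=0.380, Σhalf²=0.221890
  -D: nom -21.900 → Σnom=-25.660; wc +0.336/-0.270 → slack +1.106/-1.029; half-tol=0.303, Σhalf²=0.313699
Nominal = -25.660. Worst-case = [-25.660 - 1.029, -25.660 + 1.106] = [-26.689, -24.554]. RSS = √0.313699 = 0.560.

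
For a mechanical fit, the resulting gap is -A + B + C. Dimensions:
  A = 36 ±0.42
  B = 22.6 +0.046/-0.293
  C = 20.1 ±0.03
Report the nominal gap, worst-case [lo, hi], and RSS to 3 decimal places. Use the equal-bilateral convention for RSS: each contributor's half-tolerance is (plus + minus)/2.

Stack each dimension's contribution:
  -A: nom -36.000 → Σnom=-36.000; wc +0.420/-0.420 → slack +0.420/-0.420; half-tol=0.420, Σhalf²=0.176400
  +B: nom +22.600 → Σnom=-13.400; wc +0.046/-0.293 → slack +0.466/-0.713; half-tol=0.169, Σhalf²=0.205130
  +C: nom +20.100 → Σnom=6.700; wc +0.030/-0.030 → slack +0.496/-0.743; half-tol=0.030, Σhalf²=0.206030
Nominal = 6.700. Worst-case = [6.700 - 0.743, 6.700 + 0.496] = [5.957, 7.196]. RSS = √0.206030 = 0.454.

nominal=6.700 wc=[5.957,7.196] rss=0.454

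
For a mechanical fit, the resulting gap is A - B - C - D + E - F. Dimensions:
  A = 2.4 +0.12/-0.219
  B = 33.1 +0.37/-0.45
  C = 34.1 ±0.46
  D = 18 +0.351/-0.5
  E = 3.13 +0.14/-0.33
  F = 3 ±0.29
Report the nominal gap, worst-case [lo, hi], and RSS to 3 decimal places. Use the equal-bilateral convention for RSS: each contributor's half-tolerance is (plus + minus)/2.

Stack each dimension's contribution:
  +A: nom +2.400 → Σnom=2.400; wc +0.120/-0.219 → slack +0.120/-0.219; half-tol=0.169, Σhalf²=0.028730
  -B: nom -33.100 → Σnom=-30.700; wc +0.450/-0.370 → slack +0.570/-0.589; half-tol=0.410, Σhalf²=0.196830
  -C: nom -34.100 → Σnom=-64.800; wc +0.460/-0.460 → slack +1.030/-1.049; half-tol=0.460, Σhalf²=0.408430
  -D: nom -18.000 → Σnom=-82.800; wc +0.500/-0.351 → slack +1.530/-1.400; half-tol=0.425, Σhalf²=0.589480
  +E: nom +3.130 → Σnom=-79.670; wc +0.140/-0.330 → slack +1.670/-1.730; half-tol=0.235, Σhalf²=0.644705
  -F: nom -3.000 → Σnom=-82.670; wc +0.290/-0.290 → slack +1.960/-2.020; half-tol=0.290, Σhalf²=0.728805
Nominal = -82.670. Worst-case = [-82.670 - 2.020, -82.670 + 1.960] = [-84.690, -80.710]. RSS = √0.728805 = 0.854.

nominal=-82.670 wc=[-84.690,-80.710] rss=0.854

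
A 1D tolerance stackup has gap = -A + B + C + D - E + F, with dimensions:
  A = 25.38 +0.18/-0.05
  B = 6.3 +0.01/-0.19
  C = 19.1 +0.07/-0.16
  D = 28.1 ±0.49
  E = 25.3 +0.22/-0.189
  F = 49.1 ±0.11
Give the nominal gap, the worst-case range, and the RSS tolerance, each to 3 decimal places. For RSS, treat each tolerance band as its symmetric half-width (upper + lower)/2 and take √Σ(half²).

Stack each dimension's contribution:
  -A: nom -25.380 → Σnom=-25.380; wc +0.050/-0.180 → slack +0.050/-0.180; half-tol=0.115, Σhalf²=0.013225
  +B: nom +6.300 → Σnom=-19.080; wc +0.010/-0.190 → slack +0.060/-0.370; half-tol=0.100, Σhalf²=0.023225
  +C: nom +19.100 → Σnom=0.020; wc +0.070/-0.160 → slack +0.130/-0.530; half-tol=0.115, Σhalf²=0.036450
  +D: nom +28.100 → Σnom=28.120; wc +0.490/-0.490 → slack +0.620/-1.020; half-tol=0.490, Σhalf²=0.276550
  -E: nom -25.300 → Σnom=2.820; wc +0.189/-0.220 → slack +0.809/-1.240; half-tol=0.205, Σhalf²=0.318370
  +F: nom +49.100 → Σnom=51.920; wc +0.110/-0.110 → slack +0.919/-1.350; half-tol=0.110, Σhalf²=0.330470
Nominal = 51.920. Worst-case = [51.920 - 1.350, 51.920 + 0.919] = [50.570, 52.839]. RSS = √0.330470 = 0.575.

nominal=51.920 wc=[50.570,52.839] rss=0.575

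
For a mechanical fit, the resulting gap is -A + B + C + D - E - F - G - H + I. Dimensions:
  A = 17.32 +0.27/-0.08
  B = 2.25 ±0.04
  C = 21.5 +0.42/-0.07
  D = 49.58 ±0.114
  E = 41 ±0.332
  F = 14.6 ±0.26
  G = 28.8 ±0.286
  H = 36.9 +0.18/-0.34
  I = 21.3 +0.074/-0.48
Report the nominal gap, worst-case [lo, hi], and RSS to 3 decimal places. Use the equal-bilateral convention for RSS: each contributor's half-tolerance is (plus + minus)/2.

nominal=-43.990 wc=[-46.022,-42.044] rss=0.714

Stack each dimension's contribution:
  -A: nom -17.320 → Σnom=-17.320; wc +0.080/-0.270 → slack +0.080/-0.270; half-tol=0.175, Σhalf²=0.030625
  +B: nom +2.250 → Σnom=-15.070; wc +0.040/-0.040 → slack +0.120/-0.310; half-tol=0.040, Σhalf²=0.032225
  +C: nom +21.500 → Σnom=6.430; wc +0.420/-0.070 → slack +0.540/-0.380; half-tol=0.245, Σhalf²=0.092250
  +D: nom +49.580 → Σnom=56.010; wc +0.114/-0.114 → slack +0.654/-0.494; half-tol=0.114, Σhalf²=0.105246
  -E: nom -41.000 → Σnom=15.010; wc +0.332/-0.332 → slack +0.986/-0.826; half-tol=0.332, Σhalf²=0.215470
  -F: nom -14.600 → Σnom=0.410; wc +0.260/-0.260 → slack +1.246/-1.086; half-tol=0.260, Σhalf²=0.283070
  -G: nom -28.800 → Σnom=-28.390; wc +0.286/-0.286 → slack +1.532/-1.372; half-tol=0.286, Σhalf²=0.364866
  -H: nom -36.900 → Σnom=-65.290; wc +0.340/-0.180 → slack +1.872/-1.552; half-tol=0.260, Σhalf²=0.432466
  +I: nom +21.300 → Σnom=-43.990; wc +0.074/-0.480 → slack +1.946/-2.032; half-tol=0.277, Σhalf²=0.509195
Nominal = -43.990. Worst-case = [-43.990 - 2.032, -43.990 + 1.946] = [-46.022, -42.044]. RSS = √0.509195 = 0.714.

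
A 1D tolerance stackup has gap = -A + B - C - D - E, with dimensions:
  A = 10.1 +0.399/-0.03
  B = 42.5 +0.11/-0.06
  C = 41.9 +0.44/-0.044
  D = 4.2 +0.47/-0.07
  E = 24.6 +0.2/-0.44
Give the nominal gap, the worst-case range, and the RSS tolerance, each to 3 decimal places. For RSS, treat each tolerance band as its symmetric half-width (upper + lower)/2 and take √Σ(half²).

nominal=-38.300 wc=[-39.869,-37.606] rss=0.536

Stack each dimension's contribution:
  -A: nom -10.100 → Σnom=-10.100; wc +0.030/-0.399 → slack +0.030/-0.399; half-tol=0.215, Σhalf²=0.046010
  +B: nom +42.500 → Σnom=32.400; wc +0.110/-0.060 → slack +0.140/-0.459; half-tol=0.085, Σhalf²=0.053235
  -C: nom -41.900 → Σnom=-9.500; wc +0.044/-0.440 → slack +0.184/-0.899; half-tol=0.242, Σhalf²=0.111799
  -D: nom -4.200 → Σnom=-13.700; wc +0.070/-0.470 → slack +0.254/-1.369; half-tol=0.270, Σhalf²=0.184699
  -E: nom -24.600 → Σnom=-38.300; wc +0.440/-0.200 → slack +0.694/-1.569; half-tol=0.320, Σhalf²=0.287099
Nominal = -38.300. Worst-case = [-38.300 - 1.569, -38.300 + 0.694] = [-39.869, -37.606]. RSS = √0.287099 = 0.536.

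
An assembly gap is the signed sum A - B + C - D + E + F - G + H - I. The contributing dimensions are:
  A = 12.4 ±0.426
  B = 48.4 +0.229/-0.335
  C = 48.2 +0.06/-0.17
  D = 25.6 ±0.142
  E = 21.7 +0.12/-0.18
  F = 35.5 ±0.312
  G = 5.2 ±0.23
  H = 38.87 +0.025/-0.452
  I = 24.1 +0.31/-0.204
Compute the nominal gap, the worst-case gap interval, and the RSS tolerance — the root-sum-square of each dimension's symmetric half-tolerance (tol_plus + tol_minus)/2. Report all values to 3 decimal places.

Stack each dimension's contribution:
  +A: nom +12.400 → Σnom=12.400; wc +0.426/-0.426 → slack +0.426/-0.426; half-tol=0.426, Σhalf²=0.181476
  -B: nom -48.400 → Σnom=-36.000; wc +0.335/-0.229 → slack +0.761/-0.655; half-tol=0.282, Σhalf²=0.261000
  +C: nom +48.200 → Σnom=12.200; wc +0.060/-0.170 → slack +0.821/-0.825; half-tol=0.115, Σhalf²=0.274225
  -D: nom -25.600 → Σnom=-13.400; wc +0.142/-0.142 → slack +0.963/-0.967; half-tol=0.142, Σhalf²=0.294389
  +E: nom +21.700 → Σnom=8.300; wc +0.120/-0.180 → slack +1.083/-1.147; half-tol=0.150, Σhalf²=0.316889
  +F: nom +35.500 → Σnom=43.800; wc +0.312/-0.312 → slack +1.395/-1.459; half-tol=0.312, Σhalf²=0.414233
  -G: nom -5.200 → Σnom=38.600; wc +0.230/-0.230 → slack +1.625/-1.689; half-tol=0.230, Σhalf²=0.467133
  +H: nom +38.870 → Σnom=77.470; wc +0.025/-0.452 → slack +1.650/-2.141; half-tol=0.239, Σhalf²=0.524015
  -I: nom -24.100 → Σnom=53.370; wc +0.204/-0.310 → slack +1.854/-2.451; half-tol=0.257, Σhalf²=0.590064
Nominal = 53.370. Worst-case = [53.370 - 2.451, 53.370 + 1.854] = [50.919, 55.224]. RSS = √0.590064 = 0.768.

nominal=53.370 wc=[50.919,55.224] rss=0.768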